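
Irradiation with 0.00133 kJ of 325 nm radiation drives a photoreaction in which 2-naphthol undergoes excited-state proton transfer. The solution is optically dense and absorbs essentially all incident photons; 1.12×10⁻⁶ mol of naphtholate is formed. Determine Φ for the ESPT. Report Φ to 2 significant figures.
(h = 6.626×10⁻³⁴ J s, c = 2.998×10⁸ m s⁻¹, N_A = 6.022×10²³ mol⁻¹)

Φ = 0.31

Photon energy at 325 nm: hc/λ = (6.626×10⁻³⁴)(2.998×10⁸)/(325×10⁻⁹) = 6.112×10⁻¹⁹ J.
Incident energy: 0.00133 kJ = 1.33 J.
Photons incident: 1.33 / 6.112×10⁻¹⁹ = 2.176×10¹⁸, i.e. 2.176×10¹⁸/6.022×10²³ = 3.613×10⁻⁶ mol.
Φ = 1.12×10⁻⁶ mol / 3.613×10⁻⁶ mol photons = 0.31.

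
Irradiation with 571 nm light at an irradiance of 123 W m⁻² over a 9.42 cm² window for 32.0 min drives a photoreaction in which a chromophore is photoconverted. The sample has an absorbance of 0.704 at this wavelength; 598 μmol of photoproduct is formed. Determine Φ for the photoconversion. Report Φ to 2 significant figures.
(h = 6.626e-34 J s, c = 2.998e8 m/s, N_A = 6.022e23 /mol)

Product: 598 μmol = 5.98e-4 mol.
Photon energy at 571 nm: hc/λ = (6.626e-34)(2.998e8)/(571e-9) = 3.479e-19 J.
Energy delivered: (123 W m⁻²)(9.42e-4 m²)(1920 s) = 222.5 J.
Photons incident: 222.5 / 3.479e-19 = 6.396e20, i.e. 6.396e20/6.022e23 = 0.001062 mol.
Fraction absorbed: 1 − 10^(−0.704) = 0.8023.
Photons absorbed: 0.8023 × 0.001062 = 8.520e-4 mol.
Φ = 5.98e-4 mol / 8.520e-4 mol photons = 0.70.

Φ = 0.70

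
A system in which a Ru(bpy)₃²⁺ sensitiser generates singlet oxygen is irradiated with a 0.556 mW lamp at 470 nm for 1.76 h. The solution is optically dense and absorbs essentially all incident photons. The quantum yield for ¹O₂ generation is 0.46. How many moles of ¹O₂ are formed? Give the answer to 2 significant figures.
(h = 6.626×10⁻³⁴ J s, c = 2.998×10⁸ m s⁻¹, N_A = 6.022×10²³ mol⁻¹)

6.4×10⁻⁶ mol

Photon energy at 470 nm: hc/λ = (6.626×10⁻³⁴)(2.998×10⁸)/(470×10⁻⁹) = 4.227×10⁻¹⁹ J.
Energy delivered: (0.556 mW)(6336 s) = 3.523 J.
Photons incident: 3.523 / 4.227×10⁻¹⁹ = 8.335×10¹⁸, i.e. 8.335×10¹⁸/6.022×10²³ = 1.384×10⁻⁵ mol.
Product: Φ × n_abs = 0.46 × 1.384×10⁻⁵ = 6.366×10⁻⁶ mol.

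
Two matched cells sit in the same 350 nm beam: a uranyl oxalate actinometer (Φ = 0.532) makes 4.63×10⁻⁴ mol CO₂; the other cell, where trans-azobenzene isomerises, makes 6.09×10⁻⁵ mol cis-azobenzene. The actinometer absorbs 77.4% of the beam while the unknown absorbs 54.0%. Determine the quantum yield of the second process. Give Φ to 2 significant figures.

Photons absorbed by the actinometer: 4.63×10⁻⁴ / 0.532 = 8.703×10⁻⁴ mol.
Incident flux: 8.703×10⁻⁴ / 0.774 = 0.001124 einstein.
Absorbed by unknown: 0.540 × 0.001124 = 6.070×10⁻⁴ mol.
Φ(unknown) = 6.09×10⁻⁵ / 6.070×10⁻⁴ = 0.10.

Φ = 0.10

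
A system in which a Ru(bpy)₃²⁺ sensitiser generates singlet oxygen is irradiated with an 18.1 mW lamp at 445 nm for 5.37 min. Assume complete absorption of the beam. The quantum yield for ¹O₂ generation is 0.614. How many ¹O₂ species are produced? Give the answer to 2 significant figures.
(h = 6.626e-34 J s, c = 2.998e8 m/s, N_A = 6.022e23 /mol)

8.0e18 species

Photon energy at 445 nm: hc/λ = (6.626e-34)(2.998e8)/(445e-9) = 4.464e-19 J.
Energy delivered: (18.1 mW)(322.2 s) = 5.832 J.
Photons incident: 5.832 / 4.464e-19 = 1.306e19, i.e. 1.306e19/6.022e23 = 2.169e-5 mol.
Product: Φ × n_abs = 0.614 × 2.169e-5 = 1.332e-5 mol.
As a count: 1.332e-5 × 6.022e23 = 8.0e18.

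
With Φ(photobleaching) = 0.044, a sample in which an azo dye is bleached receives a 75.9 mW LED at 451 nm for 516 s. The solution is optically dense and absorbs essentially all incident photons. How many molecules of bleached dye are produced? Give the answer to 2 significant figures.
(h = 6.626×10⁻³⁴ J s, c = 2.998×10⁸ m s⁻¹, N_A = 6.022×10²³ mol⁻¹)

Photon energy at 451 nm: hc/λ = (6.626×10⁻³⁴)(2.998×10⁸)/(451×10⁻⁹) = 4.405×10⁻¹⁹ J.
Energy delivered: (75.9 mW)(516 s) = 39.16 J.
Photons incident: 39.16 / 4.405×10⁻¹⁹ = 8.890×10¹⁹, i.e. 8.890×10¹⁹/6.022×10²³ = 1.476×10⁻⁴ mol.
Product: Φ × n_abs = 0.044 × 1.476×10⁻⁴ = 6.494×10⁻⁶ mol.
As a count: 6.494×10⁻⁶ × 6.022×10²³ = 3.9×10¹⁸.

3.9×10¹⁸ molecules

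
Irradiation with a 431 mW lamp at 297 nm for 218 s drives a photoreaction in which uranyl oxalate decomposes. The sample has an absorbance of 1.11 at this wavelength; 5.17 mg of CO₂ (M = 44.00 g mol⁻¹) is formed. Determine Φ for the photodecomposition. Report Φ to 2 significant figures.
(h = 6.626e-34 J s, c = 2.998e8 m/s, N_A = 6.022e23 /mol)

Φ = 0.55

Product: 5.17 mg / 44.00 g mol⁻¹ = 1.175e-4 mol.
Photon energy at 297 nm: hc/λ = (6.626e-34)(2.998e8)/(297e-9) = 6.688e-19 J.
Energy delivered: (431 mW)(218 s) = 93.96 J.
Photons incident: 93.96 / 6.688e-19 = 1.405e20, i.e. 1.405e20/6.022e23 = 2.333e-4 mol.
Fraction absorbed: 1 − 10^(−1.11) = 0.9224.
Photons absorbed: 0.9224 × 2.333e-4 = 2.152e-4 mol.
Φ = 1.175e-4 mol / 2.152e-4 mol photons = 0.55.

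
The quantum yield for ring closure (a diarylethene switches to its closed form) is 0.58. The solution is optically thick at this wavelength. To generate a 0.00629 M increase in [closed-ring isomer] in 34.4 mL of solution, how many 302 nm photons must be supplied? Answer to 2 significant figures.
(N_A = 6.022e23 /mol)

2.2e20 photons

Product: (0.00629 M)(0.0344 L) = 2.164e-4 mol.
Photons that must be absorbed: 2.164e-4 / 0.58 = 3.731e-4 mol.
Photon count: 3.731e-4 × 6.022e23 = 2.2e20.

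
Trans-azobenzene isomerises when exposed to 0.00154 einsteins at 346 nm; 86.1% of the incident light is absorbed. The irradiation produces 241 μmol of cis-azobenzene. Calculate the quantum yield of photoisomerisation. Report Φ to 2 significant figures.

Product: 241 μmol = 2.41e-4 mol.
Photons absorbed: 0.861 × 0.00154 = 0.001326 mol.
Φ = 2.41e-4 mol / 0.001326 mol photons = 0.18.

Φ = 0.18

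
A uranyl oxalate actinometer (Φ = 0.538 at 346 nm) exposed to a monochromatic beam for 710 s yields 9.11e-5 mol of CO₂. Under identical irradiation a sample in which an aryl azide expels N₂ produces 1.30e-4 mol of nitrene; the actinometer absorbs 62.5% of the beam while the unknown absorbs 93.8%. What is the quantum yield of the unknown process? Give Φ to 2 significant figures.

Φ = 0.51

Photons absorbed by the actinometer: 9.11e-5 / 0.538 = 1.693e-4 mol.
Incident flux: 1.693e-4 / 0.625 = 2.709e-4 einstein.
Absorbed by unknown: 0.938 × 2.709e-4 = 2.541e-4 mol.
Φ(unknown) = 1.30e-4 / 2.541e-4 = 0.51.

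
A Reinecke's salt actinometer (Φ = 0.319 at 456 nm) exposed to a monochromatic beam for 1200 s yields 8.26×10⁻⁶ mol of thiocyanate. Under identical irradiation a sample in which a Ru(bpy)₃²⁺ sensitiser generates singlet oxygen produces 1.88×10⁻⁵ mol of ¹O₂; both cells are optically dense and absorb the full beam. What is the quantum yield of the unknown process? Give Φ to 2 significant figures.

Photons absorbed by the actinometer: 8.26×10⁻⁶ / 0.319 = 2.589×10⁻⁵ mol.
Φ(unknown) = 1.88×10⁻⁵ / 2.589×10⁻⁵ = 0.73.

Φ = 0.73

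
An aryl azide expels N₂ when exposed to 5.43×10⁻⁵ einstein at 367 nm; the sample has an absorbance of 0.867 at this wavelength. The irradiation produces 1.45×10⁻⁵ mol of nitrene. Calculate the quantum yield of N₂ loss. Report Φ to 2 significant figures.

Fraction absorbed: 1 − 10^(−0.867) = 0.8642.
Photons absorbed: 0.8642 × 5.43×10⁻⁵ = 4.693×10⁻⁵ mol.
Φ = 1.45×10⁻⁵ mol / 4.693×10⁻⁵ mol photons = 0.31.

Φ = 0.31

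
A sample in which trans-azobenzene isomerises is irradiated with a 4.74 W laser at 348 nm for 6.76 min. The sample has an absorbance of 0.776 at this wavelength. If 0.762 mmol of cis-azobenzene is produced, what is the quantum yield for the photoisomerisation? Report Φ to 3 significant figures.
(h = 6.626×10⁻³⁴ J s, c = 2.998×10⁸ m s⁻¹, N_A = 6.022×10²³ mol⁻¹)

Product: 0.762 mmol = 7.62×10⁻⁴ mol.
Photon energy at 348 nm: hc/λ = (6.626×10⁻³⁴)(2.998×10⁸)/(348×10⁻⁹) = 5.708×10⁻¹⁹ J.
Energy delivered: (4.74 W)(405.6 s) = 1923 J.
Photons incident: 1923 / 5.708×10⁻¹⁹ = 3.369×10²¹, i.e. 3.369×10²¹/6.022×10²³ = 0.005594 mol.
Fraction absorbed: 1 − 10^(−0.776) = 0.8325.
Photons absorbed: 0.8325 × 0.005594 = 0.004657 mol.
Φ = 7.62×10⁻⁴ mol / 0.004657 mol photons = 0.164.

Φ = 0.164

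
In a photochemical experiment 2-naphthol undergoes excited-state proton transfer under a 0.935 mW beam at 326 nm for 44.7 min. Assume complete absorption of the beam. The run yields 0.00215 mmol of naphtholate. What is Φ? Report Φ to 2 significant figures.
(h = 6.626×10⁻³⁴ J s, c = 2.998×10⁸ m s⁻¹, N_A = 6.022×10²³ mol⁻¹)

Product: 0.00215 mmol = 2.15×10⁻⁶ mol.
Photon energy at 326 nm: hc/λ = (6.626×10⁻³⁴)(2.998×10⁸)/(326×10⁻⁹) = 6.093×10⁻¹⁹ J.
Energy delivered: (0.935 mW)(2682 s) = 2.508 J.
Photons incident: 2.508 / 6.093×10⁻¹⁹ = 4.116×10¹⁸, i.e. 4.116×10¹⁸/6.022×10²³ = 6.835×10⁻⁶ mol.
Φ = 2.15×10⁻⁶ mol / 6.835×10⁻⁶ mol photons = 0.31.

Φ = 0.31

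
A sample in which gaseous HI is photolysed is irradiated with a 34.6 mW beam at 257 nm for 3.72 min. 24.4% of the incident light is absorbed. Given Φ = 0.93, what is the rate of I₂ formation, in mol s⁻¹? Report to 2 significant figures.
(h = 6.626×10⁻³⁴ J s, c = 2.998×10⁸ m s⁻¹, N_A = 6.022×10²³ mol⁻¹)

Photon energy at 257 nm: hc/λ = (6.626×10⁻³⁴)(2.998×10⁸)/(257×10⁻⁹) = 7.729×10⁻¹⁹ J.
Energy delivered: (34.6 mW)(223.2 s) = 7.723 J.
Photons incident: 7.723 / 7.729×10⁻¹⁹ = 9.992×10¹⁸, i.e. 9.992×10¹⁸/6.022×10²³ = 1.659×10⁻⁵ mol.
Photons absorbed: 0.244 × 1.659×10⁻⁵ = 4.048×10⁻⁶ mol.
Product formed: 0.93 × 4.048×10⁻⁶ = 3.765×10⁻⁶ mol.
Rate: 3.765×10⁻⁶ / 223.2 s = 1.7×10⁻⁸ mol s⁻¹.

1.7×10⁻⁸ mol s⁻¹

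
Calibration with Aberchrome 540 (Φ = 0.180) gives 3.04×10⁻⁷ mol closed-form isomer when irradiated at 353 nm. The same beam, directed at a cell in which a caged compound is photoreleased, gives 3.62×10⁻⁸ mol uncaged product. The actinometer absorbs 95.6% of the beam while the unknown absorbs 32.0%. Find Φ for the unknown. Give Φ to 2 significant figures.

Photons absorbed by the actinometer: 3.04×10⁻⁷ / 0.180 = 1.689×10⁻⁶ mol.
Incident flux: 1.689×10⁻⁶ / 0.956 = 1.767×10⁻⁶ einstein.
Absorbed by unknown: 0.320 × 1.767×10⁻⁶ = 5.654×10⁻⁷ mol.
Φ(unknown) = 3.62×10⁻⁸ / 5.654×10⁻⁷ = 0.064.

Φ = 0.064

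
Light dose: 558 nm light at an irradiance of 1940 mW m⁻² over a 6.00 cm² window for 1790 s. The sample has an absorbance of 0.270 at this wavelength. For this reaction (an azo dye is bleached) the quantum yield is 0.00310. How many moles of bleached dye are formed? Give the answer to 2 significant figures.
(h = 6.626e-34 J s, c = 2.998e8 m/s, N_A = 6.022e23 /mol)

Photon energy at 558 nm: hc/λ = (6.626e-34)(2.998e8)/(558e-9) = 3.560e-19 J.
Energy delivered: (1940 mW m⁻²)(6.00e-4 m²)(1790 s) = 2.084 J.
Photons incident: 2.084 / 3.560e-19 = 5.854e18, i.e. 5.854e18/6.022e23 = 9.721e-6 mol.
Fraction absorbed: 1 − 10^(−0.270) = 0.4630.
Photons absorbed: 0.4630 × 9.721e-6 = 4.501e-6 mol.
Product: Φ × n_abs = 0.00310 × 4.501e-6 = 1.395e-8 mol.

1.4e-8 mol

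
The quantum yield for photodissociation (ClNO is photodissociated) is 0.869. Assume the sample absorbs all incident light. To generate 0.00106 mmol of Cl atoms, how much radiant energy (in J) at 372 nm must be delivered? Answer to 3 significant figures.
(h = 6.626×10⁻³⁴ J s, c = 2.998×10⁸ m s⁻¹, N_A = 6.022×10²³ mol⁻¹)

0.392 J

Product: 0.00106 mmol = 1.06×10⁻⁶ mol.
Photons that must be absorbed: 1.06×10⁻⁶ / 0.869 = 1.220×10⁻⁶ mol.
Photon energy: hc/λ = 5.340×10⁻¹⁹ J; per mole, 3.216×10⁵ J mol⁻¹.
Energy required: 1.220×10⁻⁶ × 3.216×10⁵ = 0.392 J.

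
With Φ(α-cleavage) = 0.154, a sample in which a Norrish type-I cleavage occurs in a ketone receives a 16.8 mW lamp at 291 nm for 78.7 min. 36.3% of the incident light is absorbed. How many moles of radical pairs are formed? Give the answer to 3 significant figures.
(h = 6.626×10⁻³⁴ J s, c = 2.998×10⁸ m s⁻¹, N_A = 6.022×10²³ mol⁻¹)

Photon energy at 291 nm: hc/λ = (6.626×10⁻³⁴)(2.998×10⁸)/(291×10⁻⁹) = 6.826×10⁻¹⁹ J.
Energy delivered: (16.8 mW)(4722 s) = 79.33 J.
Photons incident: 79.33 / 6.826×10⁻¹⁹ = 1.162×10²⁰, i.e. 1.162×10²⁰/6.022×10²³ = 1.930×10⁻⁴ mol.
Photons absorbed: 0.363 × 1.930×10⁻⁴ = 7.006×10⁻⁵ mol.
Product: Φ × n_abs = 0.154 × 7.006×10⁻⁵ = 1.079×10⁻⁵ mol.

1.08×10⁻⁵ mol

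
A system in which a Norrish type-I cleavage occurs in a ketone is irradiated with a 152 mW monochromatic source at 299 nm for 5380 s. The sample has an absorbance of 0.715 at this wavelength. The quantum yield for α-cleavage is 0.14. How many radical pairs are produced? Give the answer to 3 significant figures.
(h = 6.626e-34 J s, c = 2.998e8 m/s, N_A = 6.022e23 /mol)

1.39e20 radical pairs

Photon energy at 299 nm: hc/λ = (6.626e-34)(2.998e8)/(299e-9) = 6.644e-19 J.
Energy delivered: (152 mW)(5380 s) = 817.8 J.
Photons incident: 817.8 / 6.644e-19 = 1.231e21, i.e. 1.231e21/6.022e23 = 0.002044 mol.
Fraction absorbed: 1 − 10^(−0.715) = 0.8072.
Photons absorbed: 0.8072 × 0.002044 = 0.001650 mol.
Product: Φ × n_abs = 0.14 × 0.001650 = 2.310e-4 mol.
As a count: 2.310e-4 × 6.022e23 = 1.39e20.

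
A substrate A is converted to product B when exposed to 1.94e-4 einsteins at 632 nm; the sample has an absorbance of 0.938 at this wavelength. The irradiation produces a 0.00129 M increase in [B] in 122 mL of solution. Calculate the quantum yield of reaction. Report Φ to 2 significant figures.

Φ = 0.92

Product: (0.00129 M)(0.122 L) = 1.574e-4 mol.
Fraction absorbed: 1 − 10^(−0.938) = 0.8847.
Photons absorbed: 0.8847 × 1.94e-4 = 1.716e-4 mol.
Φ = 1.574e-4 mol / 1.716e-4 mol photons = 0.92.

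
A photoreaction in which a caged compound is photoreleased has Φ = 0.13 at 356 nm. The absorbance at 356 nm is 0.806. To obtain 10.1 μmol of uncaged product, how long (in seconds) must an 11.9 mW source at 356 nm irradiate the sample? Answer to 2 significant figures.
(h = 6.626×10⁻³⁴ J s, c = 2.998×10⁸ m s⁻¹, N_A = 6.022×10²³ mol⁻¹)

Product: 10.1 μmol = 1.01×10⁻⁵ mol.
Photons that must be absorbed: 1.01×10⁻⁵ / 0.13 = 7.769×10⁻⁵ mol.
Fraction absorbed: 1 − 10^(−0.806) = 0.8437.
Incident photons needed: 7.769×10⁻⁵ / 0.8437 = 9.208×10⁻⁵ mol.
Photon energy: hc/λ = 5.580×10⁻¹⁹ J; per mole, 3.360×10⁵ J mol⁻¹.
Energy required: 9.208×10⁻⁵ × 3.360×10⁵ = 30.94 J.
Time: 30.94 J / 0.0119 W = 2600 s.

t ≈ 2600 s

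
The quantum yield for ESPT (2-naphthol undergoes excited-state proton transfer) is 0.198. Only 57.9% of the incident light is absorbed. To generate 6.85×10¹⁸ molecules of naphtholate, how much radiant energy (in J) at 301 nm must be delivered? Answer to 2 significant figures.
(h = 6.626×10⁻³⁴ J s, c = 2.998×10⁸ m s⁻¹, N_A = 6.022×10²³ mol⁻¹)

39 J

Product: 6.85×10¹⁸ / 6.022×10²³ = 1.137×10⁻⁵ mol.
Photons that must be absorbed: 1.137×10⁻⁵ / 0.198 = 5.742×10⁻⁵ mol.
Incident photons needed: 5.742×10⁻⁵ / 0.579 = 9.917×10⁻⁵ mol.
Photon energy: hc/λ = 6.600×10⁻¹⁹ J; per mole, 3.975×10⁵ J mol⁻¹.
Energy required: 9.917×10⁻⁵ × 3.975×10⁵ = 39 J.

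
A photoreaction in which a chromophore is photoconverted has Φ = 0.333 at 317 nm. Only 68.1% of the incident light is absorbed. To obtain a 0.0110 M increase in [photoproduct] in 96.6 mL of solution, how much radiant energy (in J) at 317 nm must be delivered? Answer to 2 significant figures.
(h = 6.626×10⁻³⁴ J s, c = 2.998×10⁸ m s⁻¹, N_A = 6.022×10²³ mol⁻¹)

1800 J

Product: (0.0110 M)(0.0966 L) = 0.001063 mol.
Photons that must be absorbed: 0.001063 / 0.333 = 0.003192 mol.
Incident photons needed: 0.003192 / 0.681 = 0.004687 mol.
Photon energy: hc/λ = 6.266×10⁻¹⁹ J; per mole, 3.773×10⁵ J mol⁻¹.
Energy required: 0.004687 × 3.773×10⁵ = 1800 J.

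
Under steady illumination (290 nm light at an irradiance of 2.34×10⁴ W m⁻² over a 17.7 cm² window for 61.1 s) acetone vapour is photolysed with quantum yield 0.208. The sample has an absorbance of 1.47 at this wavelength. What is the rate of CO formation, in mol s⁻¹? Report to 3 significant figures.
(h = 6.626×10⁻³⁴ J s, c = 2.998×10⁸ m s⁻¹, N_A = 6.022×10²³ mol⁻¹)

Photon energy at 290 nm: hc/λ = (6.626×10⁻³⁴)(2.998×10⁸)/(290×10⁻⁹) = 6.850×10⁻¹⁹ J.
Energy delivered: (2.34×10⁴ W m⁻²)(17.7×10⁻⁴ m²)(61.1 s) = 2531 J.
Photons incident: 2531 / 6.850×10⁻¹⁹ = 3.695×10²¹, i.e. 3.695×10²¹/6.022×10²³ = 0.006136 mol.
Fraction absorbed: 1 − 10^(−1.47) = 0.9661.
Photons absorbed: 0.9661 × 0.006136 = 0.005928 mol.
Product formed: 0.208 × 0.005928 = 0.001233 mol.
Rate: 0.001233 / 61.1 s = 2.02×10⁻⁵ mol s⁻¹.

2.02×10⁻⁵ mol s⁻¹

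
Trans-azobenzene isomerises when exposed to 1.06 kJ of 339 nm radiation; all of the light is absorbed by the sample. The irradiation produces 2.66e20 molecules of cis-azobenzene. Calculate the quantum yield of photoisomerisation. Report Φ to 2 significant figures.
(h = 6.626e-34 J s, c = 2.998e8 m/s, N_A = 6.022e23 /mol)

Φ = 0.15

Product: 2.66e20 / 6.022e23 = 4.417e-4 mol.
Photon energy at 339 nm: hc/λ = (6.626e-34)(2.998e8)/(339e-9) = 5.860e-19 J.
Incident energy: 1.06 kJ = 1060 J.
Photons incident: 1060 / 5.860e-19 = 1.809e21, i.e. 1.809e21/6.022e23 = 0.003004 mol.
Φ = 4.417e-4 mol / 0.003004 mol photons = 0.15.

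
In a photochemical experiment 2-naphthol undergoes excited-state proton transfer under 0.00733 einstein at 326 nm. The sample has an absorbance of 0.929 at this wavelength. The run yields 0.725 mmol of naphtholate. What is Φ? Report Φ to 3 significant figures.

Φ = 0.112

Product: 0.725 mmol = 7.25×10⁻⁴ mol.
Fraction absorbed: 1 − 10^(−0.929) = 0.8822.
Photons absorbed: 0.8822 × 0.00733 = 0.006467 mol.
Φ = 7.25×10⁻⁴ mol / 0.006467 mol photons = 0.112.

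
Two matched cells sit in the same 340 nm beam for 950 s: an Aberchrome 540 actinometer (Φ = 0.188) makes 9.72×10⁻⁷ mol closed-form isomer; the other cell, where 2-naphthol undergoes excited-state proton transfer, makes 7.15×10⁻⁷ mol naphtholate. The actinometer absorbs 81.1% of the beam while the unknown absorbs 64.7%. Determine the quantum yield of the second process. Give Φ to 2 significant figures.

Φ = 0.17

Photons absorbed by the actinometer: 9.72×10⁻⁷ / 0.188 = 5.170×10⁻⁶ mol.
Incident flux: 5.170×10⁻⁶ / 0.811 = 6.375×10⁻⁶ einstein.
Absorbed by unknown: 0.647 × 6.375×10⁻⁶ = 4.125×10⁻⁶ mol.
Φ(unknown) = 7.15×10⁻⁷ / 4.125×10⁻⁶ = 0.17.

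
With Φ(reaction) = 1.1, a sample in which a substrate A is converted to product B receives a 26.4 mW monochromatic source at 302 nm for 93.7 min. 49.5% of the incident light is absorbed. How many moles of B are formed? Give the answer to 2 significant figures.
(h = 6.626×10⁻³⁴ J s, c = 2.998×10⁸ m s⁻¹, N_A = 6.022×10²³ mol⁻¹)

2.0×10⁻⁴ mol

Photon energy at 302 nm: hc/λ = (6.626×10⁻³⁴)(2.998×10⁸)/(302×10⁻⁹) = 6.578×10⁻¹⁹ J.
Energy delivered: (26.4 mW)(5622 s) = 148.4 J.
Photons incident: 148.4 / 6.578×10⁻¹⁹ = 2.256×10²⁰, i.e. 2.256×10²⁰/6.022×10²³ = 3.746×10⁻⁴ mol.
Photons absorbed: 0.495 × 3.746×10⁻⁴ = 1.854×10⁻⁴ mol.
Product: Φ × n_abs = 1.1 × 1.854×10⁻⁴ = 2.039×10⁻⁴ mol.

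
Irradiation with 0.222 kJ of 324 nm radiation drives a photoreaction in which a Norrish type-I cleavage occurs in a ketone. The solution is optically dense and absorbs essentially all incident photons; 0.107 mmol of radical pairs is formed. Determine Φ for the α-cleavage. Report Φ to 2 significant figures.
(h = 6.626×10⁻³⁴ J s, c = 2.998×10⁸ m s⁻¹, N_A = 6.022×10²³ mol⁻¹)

Φ = 0.18

Product: 0.107 mmol = 1.07×10⁻⁴ mol.
Photon energy at 324 nm: hc/λ = (6.626×10⁻³⁴)(2.998×10⁸)/(324×10⁻⁹) = 6.131×10⁻¹⁹ J.
Incident energy: 0.222 kJ = 222 J.
Photons incident: 222 / 6.131×10⁻¹⁹ = 3.621×10²⁰, i.e. 3.621×10²⁰/6.022×10²³ = 6.013×10⁻⁴ mol.
Φ = 1.07×10⁻⁴ mol / 6.013×10⁻⁴ mol photons = 0.18.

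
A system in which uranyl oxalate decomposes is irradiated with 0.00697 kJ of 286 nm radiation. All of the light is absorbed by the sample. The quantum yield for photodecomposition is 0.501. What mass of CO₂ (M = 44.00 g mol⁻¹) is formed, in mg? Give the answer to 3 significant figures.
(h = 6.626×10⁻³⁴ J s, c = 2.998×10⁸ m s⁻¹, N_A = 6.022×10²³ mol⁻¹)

Photon energy at 286 nm: hc/λ = (6.626×10⁻³⁴)(2.998×10⁸)/(286×10⁻⁹) = 6.946×10⁻¹⁹ J.
Incident energy: 0.00697 kJ = 6.97 J.
Photons incident: 6.97 / 6.946×10⁻¹⁹ = 1.003×10¹⁹, i.e. 1.003×10¹⁹/6.022×10²³ = 1.666×10⁻⁵ mol.
Product: Φ × n_abs = 0.501 × 1.666×10⁻⁵ = 8.347×10⁻⁶ mol.
Mass: 8.347×10⁻⁶ × 44.00 = 3.673×10⁻⁴ g = 0.367 mg.

0.367 mg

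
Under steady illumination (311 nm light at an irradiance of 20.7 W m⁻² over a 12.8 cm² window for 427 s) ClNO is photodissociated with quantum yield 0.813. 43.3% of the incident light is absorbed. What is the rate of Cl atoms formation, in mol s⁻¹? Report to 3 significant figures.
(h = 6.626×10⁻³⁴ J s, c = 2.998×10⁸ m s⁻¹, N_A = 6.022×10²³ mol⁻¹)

Photon energy at 311 nm: hc/λ = (6.626×10⁻³⁴)(2.998×10⁸)/(311×10⁻⁹) = 6.387×10⁻¹⁹ J.
Energy delivered: (20.7 W m⁻²)(12.8×10⁻⁴ m²)(427 s) = 11.31 J.
Photons incident: 11.31 / 6.387×10⁻¹⁹ = 1.771×10¹⁹, i.e. 1.771×10¹⁹/6.022×10²³ = 2.941×10⁻⁵ mol.
Photons absorbed: 0.433 × 2.941×10⁻⁵ = 1.273×10⁻⁵ mol.
Product formed: 0.813 × 1.273×10⁻⁵ = 1.035×10⁻⁵ mol.
Rate: 1.035×10⁻⁵ / 427 s = 2.42×10⁻⁸ mol s⁻¹.

2.42×10⁻⁸ mol s⁻¹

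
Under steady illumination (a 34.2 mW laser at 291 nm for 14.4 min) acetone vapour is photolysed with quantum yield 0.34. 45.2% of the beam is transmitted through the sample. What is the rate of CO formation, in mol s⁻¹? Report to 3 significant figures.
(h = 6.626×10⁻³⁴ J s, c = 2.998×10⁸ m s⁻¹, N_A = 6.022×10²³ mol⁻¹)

Photon energy at 291 nm: hc/λ = (6.626×10⁻³⁴)(2.998×10⁸)/(291×10⁻⁹) = 6.826×10⁻¹⁹ J.
Energy delivered: (34.2 mW)(864 s) = 29.55 J.
Photons incident: 29.55 / 6.826×10⁻¹⁹ = 4.329×10¹⁹, i.e. 4.329×10¹⁹/6.022×10²³ = 7.189×10⁻⁵ mol.
Fraction absorbed: 1 − 45.2/100 = 0.5480.
Photons absorbed: 0.5480 × 7.189×10⁻⁵ = 3.940×10⁻⁵ mol.
Product formed: 0.34 × 3.940×10⁻⁵ = 1.340×10⁻⁵ mol.
Rate: 1.340×10⁻⁵ / 864 s = 1.55×10⁻⁸ mol s⁻¹.

1.55×10⁻⁸ mol s⁻¹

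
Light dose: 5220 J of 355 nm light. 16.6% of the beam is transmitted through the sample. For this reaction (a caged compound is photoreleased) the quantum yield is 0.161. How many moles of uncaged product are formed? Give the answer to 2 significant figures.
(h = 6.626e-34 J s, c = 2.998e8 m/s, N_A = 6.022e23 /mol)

Photon energy at 355 nm: hc/λ = (6.626e-34)(2.998e8)/(355e-9) = 5.596e-19 J.
Photons incident: 5220 / 5.596e-19 = 9.328e21, i.e. 9.328e21/6.022e23 = 0.01549 mol.
Fraction absorbed: 1 − 16.6/100 = 0.8340.
Photons absorbed: 0.8340 × 0.01549 = 0.01292 mol.
Product: Φ × n_abs = 0.161 × 0.01292 = 0.002080 mol.

0.0021 mol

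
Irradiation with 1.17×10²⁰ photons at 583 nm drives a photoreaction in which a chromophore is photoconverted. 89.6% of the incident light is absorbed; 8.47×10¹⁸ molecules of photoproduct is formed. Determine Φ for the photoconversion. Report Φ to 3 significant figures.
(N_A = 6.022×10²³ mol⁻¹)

Φ = 0.0808

Product: 8.47×10¹⁸ / 6.022×10²³ = 1.407×10⁻⁵ mol.
Moles of photons: 1.17×10²⁰ / 6.022×10²³ = 1.943×10⁻⁴ mol.
Photons absorbed: 0.896 × 1.943×10⁻⁴ = 1.741×10⁻⁴ mol.
Φ = 1.407×10⁻⁵ mol / 1.741×10⁻⁴ mol photons = 0.0808.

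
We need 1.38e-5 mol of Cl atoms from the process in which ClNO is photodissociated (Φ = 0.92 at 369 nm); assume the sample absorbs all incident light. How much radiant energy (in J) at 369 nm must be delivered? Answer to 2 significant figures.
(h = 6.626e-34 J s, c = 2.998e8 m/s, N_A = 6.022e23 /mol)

Photons that must be absorbed: 1.38e-5 / 0.92 = 1.500e-5 mol.
Photon energy: hc/λ = 5.383e-19 J; per mole, 3.242e5 J mol⁻¹.
Energy required: 1.500e-5 × 3.242e5 = 4.9 J.

4.9 J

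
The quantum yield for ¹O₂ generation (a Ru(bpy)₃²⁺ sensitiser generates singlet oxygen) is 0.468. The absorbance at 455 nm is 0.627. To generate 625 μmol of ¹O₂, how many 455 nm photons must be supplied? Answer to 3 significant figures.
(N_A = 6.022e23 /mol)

1.05e21 photons

Product: 625 μmol = 6.25e-4 mol.
Photons that must be absorbed: 6.25e-4 / 0.468 = 0.001335 mol.
Fraction absorbed: 1 − 10^(−0.627) = 0.7640.
Incident photons needed: 0.001335 / 0.7640 = 0.001747 mol.
Photon count: 0.001747 × 6.022e23 = 1.05e21.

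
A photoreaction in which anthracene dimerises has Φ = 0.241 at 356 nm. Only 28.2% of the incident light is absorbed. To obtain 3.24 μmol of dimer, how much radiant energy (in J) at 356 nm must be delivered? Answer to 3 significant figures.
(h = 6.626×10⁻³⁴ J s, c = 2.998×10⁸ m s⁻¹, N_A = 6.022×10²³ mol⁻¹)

Product: 3.24 μmol = 3.24×10⁻⁶ mol.
Photons that must be absorbed: 3.24×10⁻⁶ / 0.241 = 1.344×10⁻⁵ mol.
Incident photons needed: 1.344×10⁻⁵ / 0.282 = 4.766×10⁻⁵ mol.
Photon energy: hc/λ = 5.580×10⁻¹⁹ J; per mole, 3.360×10⁵ J mol⁻¹.
Energy required: 4.766×10⁻⁵ × 3.360×10⁵ = 16.0 J.

16.0 J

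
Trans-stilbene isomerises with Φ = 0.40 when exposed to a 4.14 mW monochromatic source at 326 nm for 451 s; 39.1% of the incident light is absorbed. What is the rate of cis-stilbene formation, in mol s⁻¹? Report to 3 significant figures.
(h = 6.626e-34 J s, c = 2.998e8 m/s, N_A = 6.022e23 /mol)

Photon energy at 326 nm: hc/λ = (6.626e-34)(2.998e8)/(326e-9) = 6.093e-19 J.
Energy delivered: (4.14 mW)(451 s) = 1.867 J.
Photons incident: 1.867 / 6.093e-19 = 3.064e18, i.e. 3.064e18/6.022e23 = 5.088e-6 mol.
Photons absorbed: 0.391 × 5.088e-6 = 1.989e-6 mol.
Product formed: 0.40 × 1.989e-6 = 7.956e-7 mol.
Rate: 7.956e-7 / 451 s = 1.76e-9 mol s⁻¹.

1.76e-9 mol s⁻¹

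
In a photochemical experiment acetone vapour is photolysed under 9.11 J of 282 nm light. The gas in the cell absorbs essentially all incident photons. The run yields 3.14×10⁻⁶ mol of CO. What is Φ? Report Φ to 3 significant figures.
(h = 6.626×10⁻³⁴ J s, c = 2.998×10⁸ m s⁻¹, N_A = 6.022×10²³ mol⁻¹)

Photon energy at 282 nm: hc/λ = (6.626×10⁻³⁴)(2.998×10⁸)/(282×10⁻⁹) = 7.044×10⁻¹⁹ J.
Photons incident: 9.11 / 7.044×10⁻¹⁹ = 1.293×10¹⁹, i.e. 1.293×10¹⁹/6.022×10²³ = 2.147×10⁻⁵ mol.
Φ = 3.14×10⁻⁶ mol / 2.147×10⁻⁵ mol photons = 0.146.

Φ = 0.146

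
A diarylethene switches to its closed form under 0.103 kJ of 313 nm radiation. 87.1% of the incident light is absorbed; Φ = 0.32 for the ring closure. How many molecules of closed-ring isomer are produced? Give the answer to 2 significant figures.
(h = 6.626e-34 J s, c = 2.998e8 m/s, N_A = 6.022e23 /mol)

4.5e19 molecules

Photon energy at 313 nm: hc/λ = (6.626e-34)(2.998e8)/(313e-9) = 6.347e-19 J.
Incident energy: 0.103 kJ = 103 J.
Photons incident: 103 / 6.347e-19 = 1.623e20, i.e. 1.623e20/6.022e23 = 2.695e-4 mol.
Photons absorbed: 0.871 × 2.695e-4 = 2.347e-4 mol.
Product: Φ × n_abs = 0.32 × 2.347e-4 = 7.510e-5 mol.
As a count: 7.510e-5 × 6.022e23 = 4.5e19.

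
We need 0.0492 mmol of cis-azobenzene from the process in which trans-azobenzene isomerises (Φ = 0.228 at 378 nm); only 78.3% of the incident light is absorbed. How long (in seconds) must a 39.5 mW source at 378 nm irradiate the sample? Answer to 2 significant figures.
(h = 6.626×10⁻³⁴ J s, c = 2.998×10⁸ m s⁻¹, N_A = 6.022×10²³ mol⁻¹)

Product: 0.0492 mmol = 4.92×10⁻⁵ mol.
Photons that must be absorbed: 4.92×10⁻⁵ / 0.228 = 2.158×10⁻⁴ mol.
Incident photons needed: 2.158×10⁻⁴ / 0.783 = 2.756×10⁻⁴ mol.
Photon energy: hc/λ = 5.255×10⁻¹⁹ J; per mole, 3.165×10⁵ J mol⁻¹.
Energy required: 2.756×10⁻⁴ × 3.165×10⁵ = 87.23 J.
Time: 87.23 J / 0.0395 W = 2200 s.

t ≈ 2200 s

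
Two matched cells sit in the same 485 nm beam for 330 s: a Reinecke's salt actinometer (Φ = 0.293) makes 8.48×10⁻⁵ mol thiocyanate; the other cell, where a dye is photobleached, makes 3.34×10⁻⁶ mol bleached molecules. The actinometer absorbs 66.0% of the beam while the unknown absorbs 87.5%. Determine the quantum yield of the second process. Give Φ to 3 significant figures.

Φ = 0.00870

Photons absorbed by the actinometer: 8.48×10⁻⁵ / 0.293 = 2.894×10⁻⁴ mol.
Incident flux: 2.894×10⁻⁴ / 0.660 = 4.385×10⁻⁴ einstein.
Absorbed by unknown: 0.875 × 4.385×10⁻⁴ = 3.837×10⁻⁴ mol.
Φ(unknown) = 3.34×10⁻⁶ / 3.837×10⁻⁴ = 0.00870.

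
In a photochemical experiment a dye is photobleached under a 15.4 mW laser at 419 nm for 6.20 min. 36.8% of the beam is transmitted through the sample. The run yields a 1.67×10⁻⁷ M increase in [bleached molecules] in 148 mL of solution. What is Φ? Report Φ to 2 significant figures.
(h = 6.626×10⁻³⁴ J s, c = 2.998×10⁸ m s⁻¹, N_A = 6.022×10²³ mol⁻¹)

Product: (1.67×10⁻⁷ M)(0.148 L) = 2.472×10⁻⁸ mol.
Photon energy at 419 nm: hc/λ = (6.626×10⁻³⁴)(2.998×10⁸)/(419×10⁻⁹) = 4.741×10⁻¹⁹ J.
Energy delivered: (15.4 mW)(372 s) = 5.729 J.
Photons incident: 5.729 / 4.741×10⁻¹⁹ = 1.208×10¹⁹, i.e. 1.208×10¹⁹/6.022×10²³ = 2.006×10⁻⁵ mol.
Fraction absorbed: 1 − 36.8/100 = 0.6320.
Photons absorbed: 0.6320 × 2.006×10⁻⁵ = 1.268×10⁻⁵ mol.
Φ = 2.472×10⁻⁸ mol / 1.268×10⁻⁵ mol photons = 0.0019.

Φ = 0.0019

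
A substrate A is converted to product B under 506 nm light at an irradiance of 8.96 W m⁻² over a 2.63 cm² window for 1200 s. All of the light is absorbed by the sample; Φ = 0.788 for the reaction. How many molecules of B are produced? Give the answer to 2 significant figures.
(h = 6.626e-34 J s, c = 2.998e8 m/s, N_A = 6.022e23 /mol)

Photon energy at 506 nm: hc/λ = (6.626e-34)(2.998e8)/(506e-9) = 3.926e-19 J.
Energy delivered: (8.96 W m⁻²)(2.63e-4 m²)(1200 s) = 2.828 J.
Photons incident: 2.828 / 3.926e-19 = 7.203e18, i.e. 7.203e18/6.022e23 = 1.196e-5 mol.
Product: Φ × n_abs = 0.788 × 1.196e-5 = 9.424e-6 mol.
As a count: 9.424e-6 × 6.022e23 = 5.7e18.

5.7e18 molecules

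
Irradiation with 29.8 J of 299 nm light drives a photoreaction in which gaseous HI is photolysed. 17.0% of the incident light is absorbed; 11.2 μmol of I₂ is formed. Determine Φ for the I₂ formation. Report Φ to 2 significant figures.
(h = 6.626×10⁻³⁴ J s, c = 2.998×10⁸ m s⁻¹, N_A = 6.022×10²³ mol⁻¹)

Φ = 0.88

Product: 11.2 μmol = 1.12×10⁻⁵ mol.
Photon energy at 299 nm: hc/λ = (6.626×10⁻³⁴)(2.998×10⁸)/(299×10⁻⁹) = 6.644×10⁻¹⁹ J.
Photons incident: 29.8 / 6.644×10⁻¹⁹ = 4.485×10¹⁹, i.e. 4.485×10¹⁹/6.022×10²³ = 7.448×10⁻⁵ mol.
Photons absorbed: 0.170 × 7.448×10⁻⁵ = 1.266×10⁻⁵ mol.
Φ = 1.12×10⁻⁵ mol / 1.266×10⁻⁵ mol photons = 0.88.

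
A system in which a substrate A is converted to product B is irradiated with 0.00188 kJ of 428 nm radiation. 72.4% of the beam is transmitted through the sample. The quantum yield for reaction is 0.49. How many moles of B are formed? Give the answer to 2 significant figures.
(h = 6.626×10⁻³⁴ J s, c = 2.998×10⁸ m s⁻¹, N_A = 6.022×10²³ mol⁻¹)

Photon energy at 428 nm: hc/λ = (6.626×10⁻³⁴)(2.998×10⁸)/(428×10⁻⁹) = 4.641×10⁻¹⁹ J.
Incident energy: 0.00188 kJ = 1.88 J.
Photons incident: 1.88 / 4.641×10⁻¹⁹ = 4.051×10¹⁸, i.e. 4.051×10¹⁸/6.022×10²³ = 6.727×10⁻⁶ mol.
Fraction absorbed: 1 − 72.4/100 = 0.2760.
Photons absorbed: 0.2760 × 6.727×10⁻⁶ = 1.857×10⁻⁶ mol.
Product: Φ × n_abs = 0.49 × 1.857×10⁻⁶ = 9.099×10⁻⁷ mol.

9.1×10⁻⁷ mol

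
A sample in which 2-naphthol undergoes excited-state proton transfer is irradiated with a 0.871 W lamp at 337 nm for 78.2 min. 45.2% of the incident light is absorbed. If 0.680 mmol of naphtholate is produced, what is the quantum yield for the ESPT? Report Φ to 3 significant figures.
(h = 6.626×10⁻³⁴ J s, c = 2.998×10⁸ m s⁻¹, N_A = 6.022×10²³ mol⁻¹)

Φ = 0.131

Product: 0.680 mmol = 6.80×10⁻⁴ mol.
Photon energy at 337 nm: hc/λ = (6.626×10⁻³⁴)(2.998×10⁸)/(337×10⁻⁹) = 5.895×10⁻¹⁹ J.
Energy delivered: (0.871 W)(4692 s) = 4087 J.
Photons incident: 4087 / 5.895×10⁻¹⁹ = 6.933×10²¹, i.e. 6.933×10²¹/6.022×10²³ = 0.01151 mol.
Photons absorbed: 0.452 × 0.01151 = 0.005203 mol.
Φ = 6.80×10⁻⁴ mol / 0.005203 mol photons = 0.131.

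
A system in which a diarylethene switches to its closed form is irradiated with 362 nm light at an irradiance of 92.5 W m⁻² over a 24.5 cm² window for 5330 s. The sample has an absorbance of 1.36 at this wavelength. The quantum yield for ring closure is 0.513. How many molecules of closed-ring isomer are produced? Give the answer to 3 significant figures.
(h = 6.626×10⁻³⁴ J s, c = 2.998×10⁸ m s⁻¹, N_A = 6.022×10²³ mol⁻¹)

Photon energy at 362 nm: hc/λ = (6.626×10⁻³⁴)(2.998×10⁸)/(362×10⁻⁹) = 5.487×10⁻¹⁹ J.
Energy delivered: (92.5 W m⁻²)(24.5×10⁻⁴ m²)(5330 s) = 1208 J.
Photons incident: 1208 / 5.487×10⁻¹⁹ = 2.202×10²¹, i.e. 2.202×10²¹/6.022×10²³ = 0.003657 mol.
Fraction absorbed: 1 − 10^(−1.36) = 0.9563.
Photons absorbed: 0.9563 × 0.003657 = 0.003497 mol.
Product: Φ × n_abs = 0.513 × 0.003497 = 0.001794 mol.
As a count: 0.001794 × 6.022×10²³ = 1.08×10²¹.

1.08×10²¹ molecules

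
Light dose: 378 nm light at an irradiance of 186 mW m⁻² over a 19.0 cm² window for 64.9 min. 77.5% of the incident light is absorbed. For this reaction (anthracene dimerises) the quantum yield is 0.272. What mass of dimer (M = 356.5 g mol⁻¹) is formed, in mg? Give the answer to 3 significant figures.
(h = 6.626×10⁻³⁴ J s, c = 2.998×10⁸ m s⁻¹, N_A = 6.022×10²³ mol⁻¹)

0.327 mg

Photon energy at 378 nm: hc/λ = (6.626×10⁻³⁴)(2.998×10⁸)/(378×10⁻⁹) = 5.255×10⁻¹⁹ J.
Energy delivered: (186 mW m⁻²)(19.0×10⁻⁴ m²)(3894 s) = 1.376 J.
Photons incident: 1.376 / 5.255×10⁻¹⁹ = 2.618×10¹⁸, i.e. 2.618×10¹⁸/6.022×10²³ = 4.347×10⁻⁶ mol.
Photons absorbed: 0.775 × 4.347×10⁻⁶ = 3.369×10⁻⁶ mol.
Product: Φ × n_abs = 0.272 × 3.369×10⁻⁶ = 9.164×10⁻⁷ mol.
Mass: 9.164×10⁻⁷ × 356.5 = 3.267×10⁻⁴ g = 0.327 mg.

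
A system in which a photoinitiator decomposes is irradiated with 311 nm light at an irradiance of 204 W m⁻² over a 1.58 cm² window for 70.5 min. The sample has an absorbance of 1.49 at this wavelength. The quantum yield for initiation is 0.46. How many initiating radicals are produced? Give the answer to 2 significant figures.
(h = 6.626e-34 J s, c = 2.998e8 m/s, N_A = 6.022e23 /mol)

9.5e19 initiating radicals

Photon energy at 311 nm: hc/λ = (6.626e-34)(2.998e8)/(311e-9) = 6.387e-19 J.
Energy delivered: (204 W m⁻²)(1.58e-4 m²)(4230 s) = 136.3 J.
Photons incident: 136.3 / 6.387e-19 = 2.134e20, i.e. 2.134e20/6.022e23 = 3.544e-4 mol.
Fraction absorbed: 1 − 10^(−1.49) = 0.9676.
Photons absorbed: 0.9676 × 3.544e-4 = 3.429e-4 mol.
Product: Φ × n_abs = 0.46 × 3.429e-4 = 1.577e-4 mol.
As a count: 1.577e-4 × 6.022e23 = 9.5e19.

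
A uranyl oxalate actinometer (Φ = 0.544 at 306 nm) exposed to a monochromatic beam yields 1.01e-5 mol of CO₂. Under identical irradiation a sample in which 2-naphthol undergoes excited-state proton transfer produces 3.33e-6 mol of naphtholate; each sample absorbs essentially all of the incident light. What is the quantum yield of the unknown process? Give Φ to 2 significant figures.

Photons absorbed by the actinometer: 1.01e-5 / 0.544 = 1.857e-5 mol.
Φ(unknown) = 3.33e-6 / 1.857e-5 = 0.18.

Φ = 0.18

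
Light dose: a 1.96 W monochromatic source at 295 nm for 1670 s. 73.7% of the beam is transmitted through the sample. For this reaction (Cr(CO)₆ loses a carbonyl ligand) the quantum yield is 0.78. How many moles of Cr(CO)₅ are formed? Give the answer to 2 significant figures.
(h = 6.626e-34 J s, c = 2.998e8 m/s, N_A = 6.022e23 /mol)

Photon energy at 295 nm: hc/λ = (6.626e-34)(2.998e8)/(295e-9) = 6.734e-19 J.
Energy delivered: (1.96 W)(1670 s) = 3273 J.
Photons incident: 3273 / 6.734e-19 = 4.860e21, i.e. 4.860e21/6.022e23 = 0.008070 mol.
Fraction absorbed: 1 − 73.7/100 = 0.2630.
Photons absorbed: 0.2630 × 0.008070 = 0.002122 mol.
Product: Φ × n_abs = 0.78 × 0.002122 = 0.001655 mol.

0.0017 mol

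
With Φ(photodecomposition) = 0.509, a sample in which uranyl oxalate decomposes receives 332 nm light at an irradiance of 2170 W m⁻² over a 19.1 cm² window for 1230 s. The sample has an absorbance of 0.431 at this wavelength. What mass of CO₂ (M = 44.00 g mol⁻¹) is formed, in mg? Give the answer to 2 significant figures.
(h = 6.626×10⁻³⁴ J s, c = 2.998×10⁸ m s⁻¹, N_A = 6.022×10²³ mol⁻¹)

200 mg

Photon energy at 332 nm: hc/λ = (6.626×10⁻³⁴)(2.998×10⁸)/(332×10⁻⁹) = 5.983×10⁻¹⁹ J.
Energy delivered: (2170 W m⁻²)(19.1×10⁻⁴ m²)(1230 s) = 5098 J.
Photons incident: 5098 / 5.983×10⁻¹⁹ = 8.521×10²¹, i.e. 8.521×10²¹/6.022×10²³ = 0.01415 mol.
Fraction absorbed: 1 − 10^(−0.431) = 0.6293.
Photons absorbed: 0.6293 × 0.01415 = 0.008905 mol.
Product: Φ × n_abs = 0.509 × 0.008905 = 0.004533 mol.
Mass: 0.004533 × 44.00 = 0.1995 g = 200 mg.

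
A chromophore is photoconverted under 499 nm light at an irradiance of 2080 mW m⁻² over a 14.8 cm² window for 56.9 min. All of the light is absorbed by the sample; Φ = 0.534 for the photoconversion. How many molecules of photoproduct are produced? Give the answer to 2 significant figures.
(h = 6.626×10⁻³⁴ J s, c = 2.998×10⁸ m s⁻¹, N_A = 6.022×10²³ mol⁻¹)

1.4×10¹⁹ molecules

Photon energy at 499 nm: hc/λ = (6.626×10⁻³⁴)(2.998×10⁸)/(499×10⁻⁹) = 3.981×10⁻¹⁹ J.
Energy delivered: (2080 mW m⁻²)(14.8×10⁻⁴ m²)(3414 s) = 10.51 J.
Photons incident: 10.51 / 3.981×10⁻¹⁹ = 2.640×10¹⁹, i.e. 2.640×10¹⁹/6.022×10²³ = 4.384×10⁻⁵ mol.
Product: Φ × n_abs = 0.534 × 4.384×10⁻⁵ = 2.341×10⁻⁵ mol.
As a count: 2.341×10⁻⁵ × 6.022×10²³ = 1.4×10¹⁹.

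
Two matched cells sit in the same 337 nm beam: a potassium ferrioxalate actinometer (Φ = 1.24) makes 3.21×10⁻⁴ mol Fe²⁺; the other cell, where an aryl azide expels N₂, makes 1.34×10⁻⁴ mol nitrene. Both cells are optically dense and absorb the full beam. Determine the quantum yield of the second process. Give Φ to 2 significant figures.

Φ = 0.52

Photons absorbed by the actinometer: 3.21×10⁻⁴ / 1.24 = 2.589×10⁻⁴ mol.
Φ(unknown) = 1.34×10⁻⁴ / 2.589×10⁻⁴ = 0.52.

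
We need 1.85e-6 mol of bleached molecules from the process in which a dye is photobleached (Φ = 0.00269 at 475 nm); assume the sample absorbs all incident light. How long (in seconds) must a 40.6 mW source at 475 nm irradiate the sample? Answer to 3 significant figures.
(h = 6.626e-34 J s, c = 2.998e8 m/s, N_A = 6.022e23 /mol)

t ≈ 4270 s

Photons that must be absorbed: 1.85e-6 / 0.00269 = 6.877e-4 mol.
Photon energy: hc/λ = 4.182e-19 J; per mole, 2.518e5 J mol⁻¹.
Energy required: 6.877e-4 × 2.518e5 = 173.2 J.
Time: 173.2 J / 0.0406 W = 4270 s.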